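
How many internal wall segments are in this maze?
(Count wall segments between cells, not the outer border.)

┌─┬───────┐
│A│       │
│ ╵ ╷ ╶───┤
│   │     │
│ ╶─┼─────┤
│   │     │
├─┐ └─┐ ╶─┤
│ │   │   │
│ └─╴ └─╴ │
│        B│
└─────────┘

Counting internal wall segments:
Total internal walls: 16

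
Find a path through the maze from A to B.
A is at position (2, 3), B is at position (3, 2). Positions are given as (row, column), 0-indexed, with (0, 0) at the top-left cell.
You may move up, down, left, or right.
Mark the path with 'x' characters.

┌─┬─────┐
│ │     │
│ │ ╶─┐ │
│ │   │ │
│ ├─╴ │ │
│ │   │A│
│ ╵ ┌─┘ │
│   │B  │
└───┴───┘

Finding the shortest path from (2, 3) to (3, 2):
Path length: 2 steps
Directions: down → left

Solution:

┌─┬─────┐
│ │     │
│ │ ╶─┐ │
│ │   │ │
│ ├─╴ │ │
│ │   │A│
│ ╵ ┌─┘ │
│   │B x│
└───┴───┘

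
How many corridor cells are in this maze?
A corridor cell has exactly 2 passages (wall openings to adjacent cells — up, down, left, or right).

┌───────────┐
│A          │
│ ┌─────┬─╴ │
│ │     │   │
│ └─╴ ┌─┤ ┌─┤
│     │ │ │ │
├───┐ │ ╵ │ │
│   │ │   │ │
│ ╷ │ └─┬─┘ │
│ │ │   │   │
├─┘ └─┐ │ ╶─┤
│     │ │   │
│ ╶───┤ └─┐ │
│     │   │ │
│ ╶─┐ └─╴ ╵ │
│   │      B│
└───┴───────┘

Counting cells with exactly 2 passages:
Total corridor cells: 36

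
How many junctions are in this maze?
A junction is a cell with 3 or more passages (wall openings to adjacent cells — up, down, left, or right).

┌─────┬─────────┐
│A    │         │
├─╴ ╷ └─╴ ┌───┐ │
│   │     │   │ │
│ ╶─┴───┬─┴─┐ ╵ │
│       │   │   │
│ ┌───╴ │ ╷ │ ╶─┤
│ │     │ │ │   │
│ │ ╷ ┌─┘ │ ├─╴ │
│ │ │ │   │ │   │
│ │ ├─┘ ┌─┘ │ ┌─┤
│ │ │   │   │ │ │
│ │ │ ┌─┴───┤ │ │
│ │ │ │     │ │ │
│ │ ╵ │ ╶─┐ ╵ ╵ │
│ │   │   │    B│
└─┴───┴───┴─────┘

Checking each cell for number of passages:

Junctions found (3+ passages):
  (0, 1): 3 passages
  (0, 4): 3 passages
  (2, 0): 3 passages
  (2, 6): 3 passages
  (3, 2): 3 passages
  (7, 6): 3 passages
Total junctions: 6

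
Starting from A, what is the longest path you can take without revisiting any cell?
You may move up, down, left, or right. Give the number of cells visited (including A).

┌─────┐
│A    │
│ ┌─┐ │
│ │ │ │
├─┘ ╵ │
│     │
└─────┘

Finding longest simple path using DFS:
Start: (0, 0)
Longest path visits 7 cells
Path: A → right → right → down → down → left → up

Solution:

┌─────┐
│A → ↓│
│ ┌─┐ │
│ │B│↓│
├─┘ ╵ │
│  ↑ ↲│
└─────┘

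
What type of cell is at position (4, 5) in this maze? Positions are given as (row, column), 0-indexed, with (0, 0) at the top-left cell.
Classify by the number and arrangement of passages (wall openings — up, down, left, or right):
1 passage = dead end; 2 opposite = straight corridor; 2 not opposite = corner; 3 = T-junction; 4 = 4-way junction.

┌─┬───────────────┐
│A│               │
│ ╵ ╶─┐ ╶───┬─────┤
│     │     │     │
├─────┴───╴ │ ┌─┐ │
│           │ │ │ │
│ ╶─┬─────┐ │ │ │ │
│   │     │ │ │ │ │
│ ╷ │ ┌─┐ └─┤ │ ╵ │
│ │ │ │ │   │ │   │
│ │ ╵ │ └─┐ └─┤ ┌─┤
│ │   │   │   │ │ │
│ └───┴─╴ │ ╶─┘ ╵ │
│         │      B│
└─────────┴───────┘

Checking cell at (4, 5):
Number of passages: 2
Cell type: corner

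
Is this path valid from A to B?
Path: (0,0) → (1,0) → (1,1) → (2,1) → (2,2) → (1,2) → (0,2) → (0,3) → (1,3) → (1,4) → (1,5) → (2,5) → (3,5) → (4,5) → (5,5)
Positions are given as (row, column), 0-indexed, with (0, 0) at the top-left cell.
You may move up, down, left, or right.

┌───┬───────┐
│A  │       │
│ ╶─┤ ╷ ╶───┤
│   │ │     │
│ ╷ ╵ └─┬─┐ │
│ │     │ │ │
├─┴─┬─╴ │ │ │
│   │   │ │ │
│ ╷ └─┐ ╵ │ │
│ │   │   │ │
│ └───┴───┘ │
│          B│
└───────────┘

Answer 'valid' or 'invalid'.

Checking path validity:
Result: All consecutive moves are passable.

valid

Correct solution:

┌───┬───────┐
│A  │↱ ↓    │
│ ╶─┤ ╷ ╶───┤
│↳ ↓│↑│↳ → ↓│
│ ╷ ╵ └─┬─┐ │
│ │↳ ↑  │ │↓│
├─┴─┬─╴ │ │ │
│   │   │ │↓│
│ ╷ └─┐ ╵ │ │
│ │   │   │↓│
│ └───┴───┘ │
│          B│
└───────────┘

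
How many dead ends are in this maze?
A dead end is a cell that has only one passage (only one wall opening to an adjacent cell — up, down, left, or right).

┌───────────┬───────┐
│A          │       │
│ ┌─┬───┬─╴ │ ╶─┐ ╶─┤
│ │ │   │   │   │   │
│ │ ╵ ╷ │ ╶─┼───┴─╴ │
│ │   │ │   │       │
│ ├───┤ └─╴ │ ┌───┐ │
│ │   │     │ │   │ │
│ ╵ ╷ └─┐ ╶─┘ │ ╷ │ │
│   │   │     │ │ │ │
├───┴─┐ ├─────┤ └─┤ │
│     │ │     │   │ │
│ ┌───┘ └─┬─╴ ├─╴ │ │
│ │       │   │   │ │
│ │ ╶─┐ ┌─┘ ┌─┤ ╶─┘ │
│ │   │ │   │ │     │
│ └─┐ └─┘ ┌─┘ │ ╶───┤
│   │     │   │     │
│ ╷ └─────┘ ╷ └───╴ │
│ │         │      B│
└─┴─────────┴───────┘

Checking each cell for number of passages:

Dead ends found at positions:
  (0, 9)
  (1, 1)
  (1, 7)
  (4, 8)
  (5, 2)
  (5, 4)
  (6, 4)
  (7, 3)
  (7, 6)
  (9, 0)
Total dead ends: 10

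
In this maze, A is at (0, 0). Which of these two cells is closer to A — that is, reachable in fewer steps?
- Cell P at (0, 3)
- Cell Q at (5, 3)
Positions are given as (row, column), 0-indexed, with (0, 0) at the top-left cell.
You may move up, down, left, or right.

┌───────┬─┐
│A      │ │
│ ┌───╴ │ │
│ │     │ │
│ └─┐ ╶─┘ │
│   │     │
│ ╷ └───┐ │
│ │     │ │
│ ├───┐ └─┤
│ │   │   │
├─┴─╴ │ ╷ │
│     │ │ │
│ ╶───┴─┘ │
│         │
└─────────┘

Shortest path A → P at (0, 3): 3 steps
Shortest path A → Q at (5, 3): 8 steps

P is closer (3 steps vs 8 steps).

Path to P:

┌───────┬─┐
│A → → P│ │
│ ┌───╴ │ │
│ │     │ │
│ └─┐ ╶─┘ │
│   │     │
│ ╷ └───┐ │
│ │     │ │
│ ├───┐ └─┤
│ │   │   │
├─┴─╴ │ ╷ │
│     │ │ │
│ ╶───┴─┘ │
│         │
└─────────┘

Path to Q:

┌───────┬─┐
│A      │ │
│ ┌───╴ │ │
│↓│     │ │
│ └─┐ ╶─┘ │
│↳ ↓│     │
│ ╷ └───┐ │
│ │↳ → ↓│ │
│ ├───┐ └─┤
│ │   │↓  │
├─┴─╴ │ ╷ │
│     │Q│ │
│ ╶───┴─┘ │
│         │
└─────────┘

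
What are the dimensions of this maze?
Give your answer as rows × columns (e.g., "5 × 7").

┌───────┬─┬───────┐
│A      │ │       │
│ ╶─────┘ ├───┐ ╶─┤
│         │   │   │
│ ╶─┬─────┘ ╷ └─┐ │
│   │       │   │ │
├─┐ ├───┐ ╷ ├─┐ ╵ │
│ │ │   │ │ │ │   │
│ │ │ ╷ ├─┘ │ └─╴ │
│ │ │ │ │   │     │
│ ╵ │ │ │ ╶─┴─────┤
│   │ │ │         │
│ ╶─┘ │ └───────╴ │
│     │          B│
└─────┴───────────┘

Counting the maze dimensions:
Rows (vertical): 7
Columns (horizontal): 9
Dimensions: 7 × 9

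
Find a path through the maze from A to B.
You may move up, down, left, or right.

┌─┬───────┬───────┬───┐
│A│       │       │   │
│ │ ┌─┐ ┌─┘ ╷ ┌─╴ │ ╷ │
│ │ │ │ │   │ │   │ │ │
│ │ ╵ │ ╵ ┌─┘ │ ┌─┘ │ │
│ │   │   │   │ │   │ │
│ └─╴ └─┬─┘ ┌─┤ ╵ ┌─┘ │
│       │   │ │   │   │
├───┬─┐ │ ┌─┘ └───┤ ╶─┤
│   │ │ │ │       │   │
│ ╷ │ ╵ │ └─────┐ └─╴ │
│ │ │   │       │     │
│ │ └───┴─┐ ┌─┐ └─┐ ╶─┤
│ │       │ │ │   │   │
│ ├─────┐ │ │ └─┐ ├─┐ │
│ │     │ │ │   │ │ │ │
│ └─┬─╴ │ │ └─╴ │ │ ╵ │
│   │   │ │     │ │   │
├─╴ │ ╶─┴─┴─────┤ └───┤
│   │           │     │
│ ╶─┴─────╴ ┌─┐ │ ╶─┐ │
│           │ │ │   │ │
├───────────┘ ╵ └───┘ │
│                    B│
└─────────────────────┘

Finding the shortest path through the maze:
Path length: 37 steps
Directions: down → down → down → right → right → up → left → up → up → right → right → down → down → right → up → right → up → right → down → down → left → down → left → down → down → right → right → right → down → right → down → down → down → right → right → down → down

Solution:

┌─┬───────┬───────┬───┐
│A│↱ → ↓  │↱ ↓    │   │
│ │ ┌─┐ ┌─┘ ╷ ┌─╴ │ ╷ │
│↓│↑│ │↓│↱ ↑│↓│   │ │ │
│ │ ╵ │ ╵ ┌─┘ │ ┌─┘ │ │
│↓│↑ ↰│↳ ↑│↓ ↲│ │   │ │
│ └─╴ └─┬─┘ ┌─┤ ╵ ┌─┘ │
│↳ → ↑  │↓ ↲│ │   │   │
├───┬─┐ │ ┌─┘ └───┤ ╶─┤
│   │ │ │↓│       │   │
│ ╷ │ ╵ │ └─────┐ └─╴ │
│ │ │   │↳ → → ↓│     │
│ │ └───┴─┐ ┌─┐ └─┐ ╶─┤
│ │       │ │ │↳ ↓│   │
│ ├─────┐ │ │ └─┐ ├─┐ │
│ │     │ │ │   │↓│ │ │
│ └─┬─╴ │ │ └─╴ │ │ ╵ │
│   │   │ │     │↓│   │
├─╴ │ ╶─┴─┴─────┤ └───┤
│   │           │↳ → ↓│
│ ╶─┴─────╴ ┌─┐ │ ╶─┐ │
│           │ │ │   │↓│
├───────────┘ ╵ └───┘ │
│                    B│
└─────────────────────┘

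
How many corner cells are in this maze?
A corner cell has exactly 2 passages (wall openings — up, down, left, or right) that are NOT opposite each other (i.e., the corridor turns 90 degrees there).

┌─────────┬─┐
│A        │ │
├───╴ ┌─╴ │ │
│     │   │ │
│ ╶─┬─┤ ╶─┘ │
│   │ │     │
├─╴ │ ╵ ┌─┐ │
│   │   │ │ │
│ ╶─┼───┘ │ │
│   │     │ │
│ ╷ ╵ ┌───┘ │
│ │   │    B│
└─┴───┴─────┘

Counting corner cells (2 non-opposite passages):
Total corners: 17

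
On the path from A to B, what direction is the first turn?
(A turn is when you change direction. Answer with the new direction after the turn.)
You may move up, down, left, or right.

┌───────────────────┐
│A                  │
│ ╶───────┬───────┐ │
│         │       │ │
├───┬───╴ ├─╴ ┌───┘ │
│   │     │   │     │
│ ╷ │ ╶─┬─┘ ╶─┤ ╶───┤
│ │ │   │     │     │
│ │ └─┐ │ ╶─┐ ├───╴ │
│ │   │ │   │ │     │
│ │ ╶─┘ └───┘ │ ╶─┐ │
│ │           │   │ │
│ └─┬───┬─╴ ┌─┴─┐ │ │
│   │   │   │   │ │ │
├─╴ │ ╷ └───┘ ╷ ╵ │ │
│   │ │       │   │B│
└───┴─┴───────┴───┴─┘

Directions: right, right, right, right, right, right, right, right, right, down, down, left, left, down, right, right, down, down, down, down
First turn direction: down

Solution:

┌───────────────────┐
│A → → → → → → → → ↓│
│ ╶───────┬───────┐ │
│         │       │↓│
├───┬───╴ ├─╴ ┌───┘ │
│   │     │   │↓ ← ↲│
│ ╷ │ ╶─┬─┘ ╶─┤ ╶───┤
│ │ │   │     │↳ → ↓│
│ │ └─┐ │ ╶─┐ ├───╴ │
│ │   │ │   │ │    ↓│
│ │ ╶─┘ └───┘ │ ╶─┐ │
│ │           │   │↓│
│ └─┬───┬─╴ ┌─┴─┐ │ │
│   │   │   │   │ │↓│
├─╴ │ ╷ └───┘ ╷ ╵ │ │
│   │ │       │   │B│
└───┴─┴───────┴───┴─┘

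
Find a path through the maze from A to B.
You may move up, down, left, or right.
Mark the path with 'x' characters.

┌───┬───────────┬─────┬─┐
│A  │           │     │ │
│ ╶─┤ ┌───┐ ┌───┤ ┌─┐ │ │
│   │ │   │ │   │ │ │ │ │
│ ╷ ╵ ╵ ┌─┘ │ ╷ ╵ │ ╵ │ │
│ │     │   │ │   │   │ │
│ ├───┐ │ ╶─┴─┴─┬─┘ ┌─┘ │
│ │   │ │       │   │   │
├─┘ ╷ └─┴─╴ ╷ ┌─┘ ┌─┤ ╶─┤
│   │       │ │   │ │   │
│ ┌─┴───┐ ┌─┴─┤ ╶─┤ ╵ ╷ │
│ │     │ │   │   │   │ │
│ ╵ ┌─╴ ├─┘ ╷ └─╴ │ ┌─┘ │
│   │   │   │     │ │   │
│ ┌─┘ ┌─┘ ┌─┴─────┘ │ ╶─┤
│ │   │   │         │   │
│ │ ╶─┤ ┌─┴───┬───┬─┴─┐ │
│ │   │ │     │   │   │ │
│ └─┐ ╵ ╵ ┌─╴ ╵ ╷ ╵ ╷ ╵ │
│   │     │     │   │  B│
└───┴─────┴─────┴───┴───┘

Finding the shortest path through the maze:
Path length: 50 steps
Directions: down → right → down → right → up → up → right → right → right → down → down → left → down → right → down → left → left → left → up → left → down → left → down → down → right → up → right → right → down → left → down → left → down → right → down → right → right → up → right → right → down → right → up → right → down → right → up → right → down → right

Solution:

┌───┬───────────┬─────┬─┐
│A  │x x x x    │     │ │
│ ╶─┤ ┌───┐ ┌───┤ ┌─┐ │ │
│x x│x│   │x│   │ │ │ │ │
│ ╷ ╵ ╵ ┌─┘ │ ╷ ╵ │ ╵ │ │
│ │x x  │x x│ │   │   │ │
│ ├───┐ │ ╶─┴─┴─┬─┘ ┌─┘ │
│ │x x│ │x x    │   │   │
├─┘ ╷ └─┴─╴ ╷ ┌─┘ ┌─┤ ╶─┤
│x x│x x x x│ │   │ │   │
│ ┌─┴───┐ ┌─┴─┤ ╶─┤ ╵ ╷ │
│x│x x x│ │   │   │   │ │
│ ╵ ┌─╴ ├─┘ ╷ └─╴ │ ┌─┘ │
│x x│x x│   │     │ │   │
│ ┌─┘ ┌─┘ ┌─┴─────┘ │ ╶─┤
│ │x x│   │         │   │
│ │ ╶─┤ ┌─┴───┬───┬─┴─┐ │
│ │x x│ │x x x│x x│x x│ │
│ └─┐ ╵ ╵ ┌─╴ ╵ ╷ ╵ ╷ ╵ │
│   │x x x│  x x│x x│x B│
└───┴─────┴─────┴───┴───┘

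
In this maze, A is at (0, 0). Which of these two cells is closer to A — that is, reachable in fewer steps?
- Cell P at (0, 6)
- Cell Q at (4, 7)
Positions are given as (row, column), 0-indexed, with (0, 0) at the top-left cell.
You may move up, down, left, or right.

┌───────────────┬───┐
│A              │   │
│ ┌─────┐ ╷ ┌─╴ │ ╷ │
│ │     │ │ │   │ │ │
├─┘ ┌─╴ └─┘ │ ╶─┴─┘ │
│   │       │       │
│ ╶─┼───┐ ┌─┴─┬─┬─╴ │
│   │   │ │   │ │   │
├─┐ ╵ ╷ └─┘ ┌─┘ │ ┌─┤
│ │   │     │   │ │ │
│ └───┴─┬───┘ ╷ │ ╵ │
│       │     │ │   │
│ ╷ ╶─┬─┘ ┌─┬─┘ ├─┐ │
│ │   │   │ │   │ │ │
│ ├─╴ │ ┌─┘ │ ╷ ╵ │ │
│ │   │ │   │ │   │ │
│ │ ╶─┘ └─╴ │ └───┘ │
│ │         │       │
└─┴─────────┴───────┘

Shortest path A → P at (0, 6): 6 steps
Shortest path A → Q at (4, 7): 29 steps

P is closer (6 steps vs 29 steps).

Path to P:

┌───────────────┬───┐
│A → → → → → P  │   │
│ ┌─────┐ ╷ ┌─╴ │ ╷ │
│ │     │ │ │   │ │ │
├─┘ ┌─╴ └─┘ │ ╶─┴─┘ │
│   │       │       │
│ ╶─┼───┐ ┌─┴─┬─┬─╴ │
│   │   │ │   │ │   │
├─┐ ╵ ╷ └─┘ ┌─┘ │ ┌─┤
│ │   │     │   │ │ │
│ └───┴─┬───┘ ╷ │ ╵ │
│       │     │ │   │
│ ╷ ╶─┬─┘ ┌─┬─┘ ├─┐ │
│ │   │   │ │   │ │ │
│ ├─╴ │ ┌─┘ │ ╷ ╵ │ │
│ │   │ │   │ │   │ │
│ │ ╶─┘ └─╴ │ └───┘ │
│ │         │       │
└─┴─────────┴───────┘

Path to Q:

┌───────────────┬───┐
│A → → → → → → ↓│   │
│ ┌─────┐ ╷ ┌─╴ │ ╷ │
│ │     │ │ │↓ ↲│ │ │
├─┘ ┌─╴ └─┘ │ ╶─┴─┘ │
│   │       │↳ → → ↓│
│ ╶─┼───┐ ┌─┴─┬─┬─╴ │
│   │   │ │   │ │↓ ↲│
├─┐ ╵ ╷ └─┘ ┌─┘ │ ┌─┤
│ │   │     │  Q│↓│ │
│ └───┴─┬───┘ ╷ │ ╵ │
│       │     │↑│↳ ↓│
│ ╷ ╶─┬─┘ ┌─┬─┘ ├─┐ │
│ │   │   │ │↱ ↑│ │↓│
│ ├─╴ │ ┌─┘ │ ╷ ╵ │ │
│ │   │ │   │↑│   │↓│
│ │ ╶─┘ └─╴ │ └───┘ │
│ │         │↑ ← ← ↲│
└─┴─────────┴───────┘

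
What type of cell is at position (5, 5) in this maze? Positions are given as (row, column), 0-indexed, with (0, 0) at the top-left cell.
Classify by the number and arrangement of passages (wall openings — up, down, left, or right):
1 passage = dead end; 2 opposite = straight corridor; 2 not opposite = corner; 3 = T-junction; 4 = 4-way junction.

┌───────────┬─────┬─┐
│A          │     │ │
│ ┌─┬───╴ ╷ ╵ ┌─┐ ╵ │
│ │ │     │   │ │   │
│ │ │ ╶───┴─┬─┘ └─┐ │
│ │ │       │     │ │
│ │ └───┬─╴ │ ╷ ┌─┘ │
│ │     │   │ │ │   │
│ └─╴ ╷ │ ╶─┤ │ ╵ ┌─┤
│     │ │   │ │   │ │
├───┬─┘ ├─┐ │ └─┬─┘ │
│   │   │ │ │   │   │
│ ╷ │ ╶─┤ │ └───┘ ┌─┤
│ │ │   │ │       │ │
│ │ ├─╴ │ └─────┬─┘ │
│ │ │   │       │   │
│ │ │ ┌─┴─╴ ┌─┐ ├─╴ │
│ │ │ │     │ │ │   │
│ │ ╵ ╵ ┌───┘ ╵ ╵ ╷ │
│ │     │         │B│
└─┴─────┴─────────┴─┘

Checking cell at (5, 5):
Number of passages: 2
Cell type: straight corridor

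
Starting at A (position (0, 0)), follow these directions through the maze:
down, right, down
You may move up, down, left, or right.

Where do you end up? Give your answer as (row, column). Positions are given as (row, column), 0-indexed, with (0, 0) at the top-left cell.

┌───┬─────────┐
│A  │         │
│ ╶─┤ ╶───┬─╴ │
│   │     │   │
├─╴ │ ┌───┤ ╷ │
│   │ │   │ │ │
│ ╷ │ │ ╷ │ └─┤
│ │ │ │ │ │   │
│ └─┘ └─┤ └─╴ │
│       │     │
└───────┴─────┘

Following directions step by step:
Start: (0, 0)
  down: (0, 0) → (1, 0)
  right: (1, 0) → (1, 1)
  down: (1, 1) → (2, 1)
Final position: (2, 1)

Path taken:

┌───┬─────────┐
│A  │         │
│ ╶─┤ ╶───┬─╴ │
│↳ ↓│     │   │
├─╴ │ ┌───┤ ╷ │
│  B│ │   │ │ │
│ ╷ │ │ ╷ │ └─┤
│ │ │ │ │ │   │
│ └─┘ └─┤ └─╴ │
│       │     │
└───────┴─────┘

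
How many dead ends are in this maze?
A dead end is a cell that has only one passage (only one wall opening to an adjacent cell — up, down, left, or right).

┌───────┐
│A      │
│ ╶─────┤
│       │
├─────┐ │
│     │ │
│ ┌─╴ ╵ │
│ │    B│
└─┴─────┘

Checking each cell for number of passages:

Dead ends found at positions:
  (0, 3)
  (3, 0)
  (3, 1)
Total dead ends: 3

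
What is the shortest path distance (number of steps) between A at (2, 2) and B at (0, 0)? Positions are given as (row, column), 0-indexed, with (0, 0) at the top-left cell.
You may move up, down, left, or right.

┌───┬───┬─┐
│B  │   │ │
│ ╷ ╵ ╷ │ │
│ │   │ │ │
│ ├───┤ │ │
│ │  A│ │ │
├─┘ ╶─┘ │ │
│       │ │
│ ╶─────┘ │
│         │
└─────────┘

Finding path from (2, 2) to (0, 0):
Path: (2,2) → (2,1) → (3,1) → (3,2) → (3,3) → (2,3) → (1,3) → (0,3) → (0,2) → (1,2) → (1,1) → (0,1) → (0,0)
Distance: 12 steps

Solution:

┌───┬───┬─┐
│B ↰│↓ ↰│ │
│ ╷ ╵ ╷ │ │
│ │↑ ↲│↑│ │
│ ├───┤ │ │
│ │↓ A│↑│ │
├─┘ ╶─┘ │ │
│  ↳ → ↑│ │
│ ╶─────┘ │
│         │
└─────────┘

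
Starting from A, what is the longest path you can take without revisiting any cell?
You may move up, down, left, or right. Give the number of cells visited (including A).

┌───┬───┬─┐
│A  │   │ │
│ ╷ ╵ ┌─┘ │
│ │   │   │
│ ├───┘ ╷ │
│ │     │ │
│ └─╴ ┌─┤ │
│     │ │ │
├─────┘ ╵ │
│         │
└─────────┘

Finding longest simple path using DFS:
Start: (0, 0)
Longest path visits 17 cells
Path: A → down → down → down → right → right → up → right → up → right → down → down → down → left → left → left → left

Solution:

┌───┬───┬─┐
│A  │   │ │
│ ╷ ╵ ┌─┘ │
│↓│   │↱ ↓│
│ ├───┘ ╷ │
│↓│  ↱ ↑│↓│
│ └─╴ ┌─┤ │
│↳ → ↑│ │↓│
├─────┘ ╵ │
│B ← ← ← ↲│
└─────────┘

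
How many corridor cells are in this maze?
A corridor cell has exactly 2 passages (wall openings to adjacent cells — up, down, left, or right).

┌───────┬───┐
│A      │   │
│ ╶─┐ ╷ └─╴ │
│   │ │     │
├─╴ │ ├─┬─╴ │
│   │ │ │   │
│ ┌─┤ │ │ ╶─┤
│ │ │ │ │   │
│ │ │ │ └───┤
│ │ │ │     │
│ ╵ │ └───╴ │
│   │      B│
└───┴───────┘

Counting cells with exactly 2 passages:
Total corridor cells: 30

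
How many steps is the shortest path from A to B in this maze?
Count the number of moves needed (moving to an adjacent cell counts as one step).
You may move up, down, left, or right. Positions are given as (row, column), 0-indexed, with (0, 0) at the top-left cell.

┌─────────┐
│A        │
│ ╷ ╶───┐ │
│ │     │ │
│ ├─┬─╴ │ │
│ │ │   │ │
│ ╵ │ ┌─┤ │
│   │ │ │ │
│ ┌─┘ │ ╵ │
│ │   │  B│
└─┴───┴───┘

Using BFS to find shortest path:
Start: (0, 0), End: (4, 4)
Path found:
(0,0) → (0,1) → (0,2) → (0,3) → (0,4) → (1,4) → (2,4) → (3,4) → (4,4)
Number of steps: 8

Solution:

┌─────────┐
│A → → → ↓│
│ ╷ ╶───┐ │
│ │     │↓│
│ ├─┬─╴ │ │
│ │ │   │↓│
│ ╵ │ ┌─┤ │
│   │ │ │↓│
│ ┌─┘ │ ╵ │
│ │   │  B│
└─┴───┴───┘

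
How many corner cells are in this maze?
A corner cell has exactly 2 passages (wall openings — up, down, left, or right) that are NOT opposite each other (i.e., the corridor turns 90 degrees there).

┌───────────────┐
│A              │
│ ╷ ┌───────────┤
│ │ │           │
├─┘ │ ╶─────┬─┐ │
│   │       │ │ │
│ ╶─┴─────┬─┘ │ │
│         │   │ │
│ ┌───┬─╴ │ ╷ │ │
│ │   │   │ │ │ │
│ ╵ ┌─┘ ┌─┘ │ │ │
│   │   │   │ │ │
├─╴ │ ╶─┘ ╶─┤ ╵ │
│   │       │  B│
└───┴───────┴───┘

Counting corner cells (2 non-opposite passages):
Total corners: 20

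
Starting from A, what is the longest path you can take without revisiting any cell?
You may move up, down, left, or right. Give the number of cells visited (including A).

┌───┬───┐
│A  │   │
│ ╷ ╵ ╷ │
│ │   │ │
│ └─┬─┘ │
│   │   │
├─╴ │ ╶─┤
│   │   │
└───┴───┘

Finding longest simple path using DFS:
Start: (0, 0)
Longest path visits 11 cells
Path: A → right → down → right → up → right → down → down → left → down → right

Solution:

┌───┬───┐
│A ↓│↱ ↓│
│ ╷ ╵ ╷ │
│ │↳ ↑│↓│
│ └─┬─┘ │
│   │↓ ↲│
├─╴ │ ╶─┤
│   │↳ B│
└───┴───┘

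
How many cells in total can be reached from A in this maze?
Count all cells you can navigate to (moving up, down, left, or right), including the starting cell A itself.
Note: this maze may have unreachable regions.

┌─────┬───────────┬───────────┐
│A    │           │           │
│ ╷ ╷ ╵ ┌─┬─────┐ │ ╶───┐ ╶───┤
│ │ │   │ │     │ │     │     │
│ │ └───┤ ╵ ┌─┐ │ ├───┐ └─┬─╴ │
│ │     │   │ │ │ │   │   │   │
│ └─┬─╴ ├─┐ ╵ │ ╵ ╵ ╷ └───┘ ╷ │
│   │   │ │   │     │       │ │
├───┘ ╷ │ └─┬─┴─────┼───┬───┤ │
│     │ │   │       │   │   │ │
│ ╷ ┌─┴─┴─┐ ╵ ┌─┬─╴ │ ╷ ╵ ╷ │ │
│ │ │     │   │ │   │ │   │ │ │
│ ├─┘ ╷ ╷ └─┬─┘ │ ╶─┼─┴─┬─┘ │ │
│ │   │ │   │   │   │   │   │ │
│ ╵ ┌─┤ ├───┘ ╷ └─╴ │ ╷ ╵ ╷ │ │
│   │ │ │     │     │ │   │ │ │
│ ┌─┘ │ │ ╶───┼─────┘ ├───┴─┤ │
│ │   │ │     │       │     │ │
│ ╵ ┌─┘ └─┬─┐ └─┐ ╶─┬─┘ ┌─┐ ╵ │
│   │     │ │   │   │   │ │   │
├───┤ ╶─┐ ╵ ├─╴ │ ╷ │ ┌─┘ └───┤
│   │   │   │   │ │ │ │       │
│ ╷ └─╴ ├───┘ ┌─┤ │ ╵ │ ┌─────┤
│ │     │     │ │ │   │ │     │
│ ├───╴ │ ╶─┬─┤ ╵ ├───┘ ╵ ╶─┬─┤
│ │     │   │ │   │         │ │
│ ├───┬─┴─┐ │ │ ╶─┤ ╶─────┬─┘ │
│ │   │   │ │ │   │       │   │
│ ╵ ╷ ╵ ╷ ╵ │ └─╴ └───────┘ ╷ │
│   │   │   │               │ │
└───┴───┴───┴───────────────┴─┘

Using BFS/flood-fill to find all reachable cells from A:
Maze size: 15 × 15 = 225 total cells
18 cell(s) are walled off and cannot be reached from A.
Reachable cells: 207

Reachable region (· marks reachable cells):

┌─────┬───────────┬───────────┐
│A · ·│· · · · · ·│· · · · · ·│
│ ╷ ╷ ╵ ┌─┬─────┐ │ ╶───┐ ╶───┤
│·│·│· ·│·│· · ·│·│· · ·│· · ·│
│ │ └───┤ ╵ ┌─┐ │ ├───┐ └─┬─╴ │
│·│· · ·│· ·│·│·│·│· ·│· ·│· ·│
│ └─┬─╴ ├─┐ ╵ │ ╵ ╵ ╷ └───┘ ╷ │
│· ·│· ·│·│· ·│· · ·│· · · ·│·│
├───┘ ╷ │ └─┬─┴─────┼───┬───┤ │
│· · ·│·│· ·│· · · ·│· ·│· ·│·│
│ ╷ ┌─┴─┴─┐ ╵ ┌─┬─╴ │ ╷ ╵ ╷ │ │
│·│·│· · ·│· ·│·│· ·│·│· ·│·│·│
│ ├─┘ ╷ ╷ └─┬─┘ │ ╶─┼─┴─┬─┘ │ │
│·│· ·│·│· ·│· ·│· ·│· ·│· ·│·│
│ ╵ ┌─┤ ├───┘ ╷ └─╴ │ ╷ ╵ ╷ │ │
│· ·│·│·│· · ·│· · ·│·│· ·│·│·│
│ ┌─┘ │ │ ╶───┼─────┘ ├───┴─┤ │
│·│· ·│·│· · ·│· · · ·│· · ·│·│
│ ╵ ┌─┘ └─┬─┐ └─┐ ╶─┬─┘ ┌─┐ ╵ │
│· ·│· · ·│·│· ·│· ·│· ·│ │· ·│
├───┤ ╶─┐ ╵ ├─╴ │ ╷ │ ┌─┘ └───┤
│· ·│· ·│· ·│· ·│·│·│·│       │
│ ╷ └─╴ ├───┘ ┌─┤ │ ╵ │ ┌─────┤
│·│· · ·│· · ·│·│·│· ·│ │     │
│ ├───╴ │ ╶─┬─┤ ╵ ├───┘ ╵ ╶─┬─┤
│·│· · ·│· ·│·│· ·│         │·│
│ ├───┬─┴─┐ │ │ ╶─┤ ╶─────┬─┘ │
│·│· ·│· ·│·│·│· ·│       │· ·│
│ ╵ ╷ ╵ ╷ ╵ │ └─╴ └───────┘ ╷ │
│· ·│· ·│· ·│· · · · · · · ·│·│
└───┴───┴───┴───────────────┴─┘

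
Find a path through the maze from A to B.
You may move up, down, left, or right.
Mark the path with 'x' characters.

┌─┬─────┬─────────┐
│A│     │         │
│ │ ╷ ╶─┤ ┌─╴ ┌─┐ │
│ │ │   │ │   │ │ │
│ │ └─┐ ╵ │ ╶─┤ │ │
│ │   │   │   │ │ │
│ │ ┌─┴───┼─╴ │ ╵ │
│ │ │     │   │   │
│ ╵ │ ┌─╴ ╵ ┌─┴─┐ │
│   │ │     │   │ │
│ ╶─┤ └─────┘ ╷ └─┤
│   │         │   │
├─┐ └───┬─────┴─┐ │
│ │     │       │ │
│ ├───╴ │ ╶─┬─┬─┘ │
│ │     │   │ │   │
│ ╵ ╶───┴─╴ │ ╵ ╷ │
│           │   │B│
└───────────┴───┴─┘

Finding the shortest path through the maze:
Path length: 42 steps
Directions: down → down → down → down → right → up → up → up → up → right → down → right → down → right → up → up → right → right → down → left → down → right → down → left → down → left → up → left → left → down → down → right → right → right → right → up → right → down → right → down → down → down

Solution:

┌─┬─────┬─────────┐
│A│x x  │x x x    │
│ │ ╷ ╶─┤ ┌─╴ ┌─┐ │
│x│x│x x│x│x x│ │ │
│ │ └─┐ ╵ │ ╶─┤ │ │
│x│x  │x x│x x│ │ │
│ │ ┌─┴───┼─╴ │ ╵ │
│x│x│x x x│x x│   │
│ ╵ │ ┌─╴ ╵ ┌─┴─┐ │
│x x│x│  x x│x x│ │
│ ╶─┤ └─────┘ ╷ └─┤
│   │x x x x x│x x│
├─┐ └───┬─────┴─┐ │
│ │     │       │x│
│ ├───╴ │ ╶─┬─┬─┘ │
│ │     │   │ │  x│
│ ╵ ╶───┴─╴ │ ╵ ╷ │
│           │   │B│
└───────────┴───┴─┘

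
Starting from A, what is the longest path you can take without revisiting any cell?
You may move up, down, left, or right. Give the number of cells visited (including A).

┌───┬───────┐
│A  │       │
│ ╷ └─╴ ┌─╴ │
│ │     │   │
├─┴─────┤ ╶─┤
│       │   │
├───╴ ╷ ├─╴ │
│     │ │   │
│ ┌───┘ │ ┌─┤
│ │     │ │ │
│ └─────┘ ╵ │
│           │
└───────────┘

Finding longest simple path using DFS:
Start: (0, 0)
Longest path visits 30 cells
Path: A → right → down → right → right → up → right → right → down → left → down → right → down → left → down → down → left → left → left → left → up → up → right → right → up → right → down → down → left → left

Solution:

┌───┬───────┐
│A ↓│  ↱ → ↓│
│ ╷ └─╴ ┌─╴ │
│ │↳ → ↑│↓ ↲│
├─┴─────┤ ╶─┤
│    ↱ ↓│↳ ↓│
├───╴ ╷ ├─╴ │
│↱ → ↑│↓│↓ ↲│
│ ┌───┘ │ ┌─┤
│↑│B ← ↲│↓│ │
│ └─────┘ ╵ │
│↑ ← ← ← ↲  │
└───────────┘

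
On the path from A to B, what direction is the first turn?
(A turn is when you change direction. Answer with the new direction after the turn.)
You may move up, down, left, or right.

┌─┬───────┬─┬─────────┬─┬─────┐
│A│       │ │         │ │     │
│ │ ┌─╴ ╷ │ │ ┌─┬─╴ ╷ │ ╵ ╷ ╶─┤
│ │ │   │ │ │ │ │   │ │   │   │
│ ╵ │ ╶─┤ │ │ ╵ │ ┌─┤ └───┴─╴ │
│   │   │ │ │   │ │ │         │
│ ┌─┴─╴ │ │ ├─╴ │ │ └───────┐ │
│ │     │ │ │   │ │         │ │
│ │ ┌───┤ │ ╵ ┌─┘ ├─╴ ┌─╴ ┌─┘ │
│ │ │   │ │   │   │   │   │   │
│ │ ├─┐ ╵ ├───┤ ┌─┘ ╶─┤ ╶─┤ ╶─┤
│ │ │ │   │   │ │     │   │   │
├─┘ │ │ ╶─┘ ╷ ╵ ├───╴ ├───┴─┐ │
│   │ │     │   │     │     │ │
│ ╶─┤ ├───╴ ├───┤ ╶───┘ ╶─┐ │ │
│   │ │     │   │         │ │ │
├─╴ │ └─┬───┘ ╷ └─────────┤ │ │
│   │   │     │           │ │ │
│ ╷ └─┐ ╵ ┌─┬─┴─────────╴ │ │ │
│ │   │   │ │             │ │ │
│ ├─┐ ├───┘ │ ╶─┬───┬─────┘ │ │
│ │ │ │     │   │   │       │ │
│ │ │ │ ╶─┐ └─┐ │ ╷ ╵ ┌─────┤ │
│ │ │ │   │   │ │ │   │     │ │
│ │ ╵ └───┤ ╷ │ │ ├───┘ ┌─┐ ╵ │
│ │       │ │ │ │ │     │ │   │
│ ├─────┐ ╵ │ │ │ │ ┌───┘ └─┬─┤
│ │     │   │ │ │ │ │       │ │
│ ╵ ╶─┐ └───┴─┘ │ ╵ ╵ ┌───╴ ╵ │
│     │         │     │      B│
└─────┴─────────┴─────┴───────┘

Directions: down, down, right, up, up, right, right, right, down, down, down, down, down, left, down, right, right, up, right, down, right, up, up, right, up, up, up, right, up, right, down, down, right, right, right, right, down, down, left, down, right, down, down, down, down, down, down, down, left, up, left, left, down, left, left, down, down, right, up, right, right, right, down, right
First turn direction: right

Solution:

┌─┬───────┬─┬─────────┬─┬─────┐
│A│↱ → → ↓│ │      ↱ ↓│ │     │
│ │ ┌─╴ ╷ │ │ ┌─┬─╴ ╷ │ ╵ ╷ ╶─┤
│↓│↑│   │↓│ │ │ │↱ ↑│↓│   │   │
│ ╵ │ ╶─┤ │ │ ╵ │ ┌─┤ └───┴─╴ │
│↳ ↑│   │↓│ │   │↑│ │↳ → → → ↓│
│ ┌─┴─╴ │ │ ├─╴ │ │ └───────┐ │
│ │     │↓│ │   │↑│         │↓│
│ │ ┌───┤ │ ╵ ┌─┘ ├─╴ ┌─╴ ┌─┘ │
│ │ │   │↓│   │↱ ↑│   │   │↓ ↲│
│ │ ├─┐ ╵ ├───┤ ┌─┘ ╶─┤ ╶─┤ ╶─┤
│ │ │ │↓ ↲│↱ ↓│↑│     │   │↳ ↓│
├─┘ │ │ ╶─┘ ╷ ╵ ├───╴ ├───┴─┐ │
│   │ │↳ → ↑│↳ ↑│     │     │↓│
│ ╶─┤ ├───╴ ├───┤ ╶───┘ ╶─┐ │ │
│   │ │     │   │         │ │↓│
├─╴ │ └─┬───┘ ╷ └─────────┤ │ │
│   │   │     │           │ │↓│
│ ╷ └─┐ ╵ ┌─┬─┴─────────╴ │ │ │
│ │   │   │ │             │ │↓│
│ ├─┐ ├───┘ │ ╶─┬───┬─────┘ │ │
│ │ │ │     │   │   │       │↓│
│ │ │ │ ╶─┐ └─┐ │ ╷ ╵ ┌─────┤ │
│ │ │ │   │   │ │ │   │↓ ← ↰│↓│
│ │ ╵ └───┤ ╷ │ │ ├───┘ ┌─┐ ╵ │
│ │       │ │ │ │ │↓ ← ↲│ │↑ ↲│
│ ├─────┐ ╵ │ │ │ │ ┌───┘ └─┬─┤
│ │     │   │ │ │ │↓│↱ → → ↓│ │
│ ╵ ╶─┐ └───┴─┘ │ ╵ ╵ ┌───╴ ╵ │
│     │         │  ↳ ↑│    ↳ B│
└─────┴─────────┴─────┴───────┘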